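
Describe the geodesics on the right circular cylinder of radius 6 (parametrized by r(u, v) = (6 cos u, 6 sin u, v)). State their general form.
The cylinder is flat (K = 0) and locally isometric to the plane via the development (u, v) ↦ (6 u, v). Geodesics are the pre-images of straight lines: circles (v constant), vertical lines (u constant), and helices (v = c · u + d) for constants c, d.

A right cylinder has E = 6², F = 0, G = 1, so EG − F² = 6², and L = −6, M = N = 0, giving K = (LN − M²)/(EG − F²) = 0 everywhere. A flat surface is locally isometric to the Euclidean plane via the map (u, v) ↦ (6 u, v). Straight lines in the (x̃, ỹ) plane pull back to: (a) horizontal circles (v = const), (b) vertical generators (u = const), and (c) helices (6 u tan θ = v, i.e. v = c · u + d).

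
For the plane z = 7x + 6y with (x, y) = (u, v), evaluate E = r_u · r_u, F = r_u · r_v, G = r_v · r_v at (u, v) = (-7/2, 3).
E = 50;  F = 42;  G = 37

Partials: r_u = (1, 0, 7), r_v = (0, 1, 6). As functions of (u, v):
  E = r_u · r_u = 50,
  F = r_u · r_v = 42,
  G = r_v · r_v = 37.
Evaluating at (u, v) = (-7/2, 3): E = 50, F = 42, G = 37.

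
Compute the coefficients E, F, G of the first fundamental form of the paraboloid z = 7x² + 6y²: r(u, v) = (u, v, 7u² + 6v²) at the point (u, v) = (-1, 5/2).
E = 197;  F = -420;  G = 901

Partials: r_u = (1, 0, 14*u), r_v = (0, 1, 12*v). As functions of (u, v):
  E = r_u · r_u = 196*u^2 + 1,
  F = r_u · r_v = 168*u*v,
  G = r_v · r_v = 144*v^2 + 1.
Evaluating at (u, v) = (-1, 5/2): E = 197, F = -420, G = 901.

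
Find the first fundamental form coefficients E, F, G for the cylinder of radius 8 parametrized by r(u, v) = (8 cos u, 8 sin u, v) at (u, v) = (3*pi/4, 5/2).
E = 64;  F = 0;  G = 1

Partials: r_u = (-8*sin(u), 8*cos(u), 0), r_v = (0, 0, 1). As functions of (u, v):
  E = r_u · r_u = 64,
  F = r_u · r_v = 0,
  G = r_v · r_v = 1.
Evaluating at (u, v) = (3*pi/4, 5/2): E = 64, F = 0, G = 1.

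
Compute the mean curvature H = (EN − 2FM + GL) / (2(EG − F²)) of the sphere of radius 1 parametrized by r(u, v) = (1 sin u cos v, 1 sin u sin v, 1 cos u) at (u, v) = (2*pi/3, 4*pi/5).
H = -1

With E = 1, F = 0, G = sin(u)^2, L = -sin(u)/Abs(sin(u)), M = 0, N = -sin(u)^3/Abs(sin(u)), assemble
  H = (EN − 2FM + GL) / (2(EG − F²)) = -sin(u)/Abs(sin(u)).
At (u, v) = (2*pi/3, 4*pi/5): H = -1.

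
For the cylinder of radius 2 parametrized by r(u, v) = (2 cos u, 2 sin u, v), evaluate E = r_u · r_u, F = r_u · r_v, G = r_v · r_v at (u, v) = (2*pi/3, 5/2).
E = 4;  F = 0;  G = 1

Partials: r_u = (-2*sin(u), 2*cos(u), 0), r_v = (0, 0, 1). As functions of (u, v):
  E = r_u · r_u = 4,
  F = r_u · r_v = 0,
  G = r_v · r_v = 1.
Evaluating at (u, v) = (2*pi/3, 5/2): E = 4, F = 0, G = 1.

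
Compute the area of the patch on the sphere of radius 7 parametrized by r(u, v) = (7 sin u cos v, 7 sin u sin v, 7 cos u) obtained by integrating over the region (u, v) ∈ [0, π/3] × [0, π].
Area = 49*pi/2

Area = ∫∫ √(EG − F²) du dv with √(EG − F²) = 49*Abs(sin(u)). Integrating over [0, π/3] × [0, π] gives 49*pi/2.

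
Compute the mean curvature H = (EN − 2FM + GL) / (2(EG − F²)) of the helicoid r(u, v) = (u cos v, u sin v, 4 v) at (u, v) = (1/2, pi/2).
H = 0

With E = 1, F = 0, G = u^2 + 16, L = 0, M = -4/sqrt(u^2 + 16), N = 0, assemble
  H = (EN − 2FM + GL) / (2(EG − F²)) = 0.
At (u, v) = (1/2, pi/2): H = 0.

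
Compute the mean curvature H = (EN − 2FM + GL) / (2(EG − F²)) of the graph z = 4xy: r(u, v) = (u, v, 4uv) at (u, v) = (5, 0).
H = 0

With E = 16*v^2 + 1, F = 16*u*v, G = 16*u^2 + 1, L = 0, M = 4/sqrt(16*u^2 + 16*v^2 + 1), N = 0, assemble
  H = (EN − 2FM + GL) / (2(EG − F²)) = -64*u*v/(16*u^2 + 16*v^2 + 1)^(3/2).
At (u, v) = (5, 0): H = 0.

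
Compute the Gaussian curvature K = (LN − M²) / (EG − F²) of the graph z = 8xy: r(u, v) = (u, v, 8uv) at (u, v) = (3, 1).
K = -64/410881

Coefficients of the first fundamental form: E = 64*v^2 + 1, F = 64*u*v, G = 64*u^2 + 1.
Coefficients of the second fundamental form: L = 0, M = 8/sqrt(64*u^2 + 64*v^2 + 1), N = 0.
Assemble K = (LN − M²)/(EG − F²) = -64/(4096*u^4 + 8192*u^2*v^2 + 128*u^2 + 4096*v^4 + 128*v^2 + 1). At (u, v) = (3, 1): K = -64/410881.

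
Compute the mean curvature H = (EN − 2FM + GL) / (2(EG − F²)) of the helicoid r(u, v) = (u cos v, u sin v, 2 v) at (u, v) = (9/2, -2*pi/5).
H = 0

With E = 1, F = 0, G = u^2 + 4, L = 0, M = -2/sqrt(u^2 + 4), N = 0, assemble
  H = (EN − 2FM + GL) / (2(EG − F²)) = 0.
At (u, v) = (9/2, -2*pi/5): H = 0.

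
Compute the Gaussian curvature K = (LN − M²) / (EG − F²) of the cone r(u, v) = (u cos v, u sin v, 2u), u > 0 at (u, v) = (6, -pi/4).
K = 0

Coefficients of the first fundamental form: E = 5, F = 0, G = u^2.
Coefficients of the second fundamental form: L = 0, M = 0, N = 2*sqrt(5)*u^2/(5*Abs(u)).
Assemble K = (LN − M²)/(EG − F²) = 0. At (u, v) = (6, -pi/4): K = 0.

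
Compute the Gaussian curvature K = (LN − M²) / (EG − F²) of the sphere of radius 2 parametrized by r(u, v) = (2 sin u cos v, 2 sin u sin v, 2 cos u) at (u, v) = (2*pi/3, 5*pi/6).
K = 1/4

Coefficients of the first fundamental form: E = 4, F = 0, G = 4*sin(u)^2.
Coefficients of the second fundamental form: L = -2*sin(u)/Abs(sin(u)), M = 0, N = -2*sin(u)^3/Abs(sin(u)).
Assemble K = (LN − M²)/(EG − F²) = 1/4. At (u, v) = (2*pi/3, 5*pi/6): K = 1/4.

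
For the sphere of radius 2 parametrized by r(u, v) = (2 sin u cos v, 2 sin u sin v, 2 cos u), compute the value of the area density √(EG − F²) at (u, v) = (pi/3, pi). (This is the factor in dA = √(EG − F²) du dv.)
√(EG − F²)|_{(pi/3, pi)} = 2*sqrt(3)

E = 4, F = 0, G = 4*sin(u)^2, so EG − F² = 16*sin(u)^2. Taking the positive square root: √(EG − F²) = 4*Abs(sin(u)). At (u, v) = (pi/3, pi): 2*sqrt(3).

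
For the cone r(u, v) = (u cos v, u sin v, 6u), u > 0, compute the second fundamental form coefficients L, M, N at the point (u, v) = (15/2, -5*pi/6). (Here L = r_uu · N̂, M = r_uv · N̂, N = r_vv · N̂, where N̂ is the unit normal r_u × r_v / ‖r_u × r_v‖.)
L = 0;  M = 0;  N = 45*sqrt(37)/37

Compute the unit normal N̂(u, v) = (-6*sqrt(37)*u*cos(v)/(37*Abs(u)), -6*sqrt(37)*u*sin(v)/(37*Abs(u)), sqrt(37)*u/(37*Abs(u))), and the second partials r_uu, r_uv, r_vv. Take dot products:
  L(u, v) = r_uu · N̂ = 0,
  M(u, v) = r_uv · N̂ = 0,
  N(u, v) = r_vv · N̂ = 6*sqrt(37)*u^2/(37*Abs(u)).
Evaluating at (u, v) = (15/2, -5*pi/6):
  L = 0, M = 0, N = 45*sqrt(37)/37.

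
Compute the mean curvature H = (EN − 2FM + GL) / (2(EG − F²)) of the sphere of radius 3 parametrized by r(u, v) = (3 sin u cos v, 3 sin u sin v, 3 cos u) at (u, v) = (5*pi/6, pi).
H = -1/3

With E = 9, F = 0, G = 9*sin(u)^2, L = -3*sin(u)/Abs(sin(u)), M = 0, N = -3*sin(u)^3/Abs(sin(u)), assemble
  H = (EN − 2FM + GL) / (2(EG − F²)) = -sin(u)/(3*Abs(sin(u))).
At (u, v) = (5*pi/6, pi): H = -1/3.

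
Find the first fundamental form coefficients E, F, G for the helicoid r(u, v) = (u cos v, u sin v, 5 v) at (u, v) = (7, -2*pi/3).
E = 1;  F = 0;  G = 74

Partials: r_u = (cos(v), sin(v), 0), r_v = (-u*sin(v), u*cos(v), 5). As functions of (u, v):
  E = r_u · r_u = 1,
  F = r_u · r_v = 0,
  G = r_v · r_v = u^2 + 25.
Evaluating at (u, v) = (7, -2*pi/3): E = 1, F = 0, G = 74.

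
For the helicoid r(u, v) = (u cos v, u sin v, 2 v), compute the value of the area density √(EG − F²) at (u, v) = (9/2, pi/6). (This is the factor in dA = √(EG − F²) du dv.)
√(EG − F²)|_{(9/2, pi/6)} = sqrt(97)/2

E = 1, F = 0, G = u^2 + 4, so EG − F² = u^2 + 4. Taking the positive square root: √(EG − F²) = sqrt(u^2 + 4). At (u, v) = (9/2, pi/6): sqrt(97)/2.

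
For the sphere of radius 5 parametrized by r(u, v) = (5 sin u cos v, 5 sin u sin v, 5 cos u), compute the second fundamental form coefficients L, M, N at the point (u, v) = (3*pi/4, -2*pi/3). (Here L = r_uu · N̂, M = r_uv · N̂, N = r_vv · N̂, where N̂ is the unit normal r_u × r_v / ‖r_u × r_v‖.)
L = -5;  M = 0;  N = -5/2

Compute the unit normal N̂(u, v) = (sin(u)^2*cos(v)/Abs(sin(u)), sin(u)^2*sin(v)/Abs(sin(u)), sin(2*u)/(2*Abs(sin(u)))), and the second partials r_uu, r_uv, r_vv. Take dot products:
  L(u, v) = r_uu · N̂ = -5*sin(u)/Abs(sin(u)),
  M(u, v) = r_uv · N̂ = 0,
  N(u, v) = r_vv · N̂ = -5*sin(u)^3/Abs(sin(u)).
Evaluating at (u, v) = (3*pi/4, -2*pi/3):
  L = -5, M = 0, N = -5/2.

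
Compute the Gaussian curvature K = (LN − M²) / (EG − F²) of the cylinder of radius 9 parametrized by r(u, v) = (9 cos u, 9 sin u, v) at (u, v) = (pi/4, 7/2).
K = 0

Coefficients of the first fundamental form: E = 81, F = 0, G = 1.
Coefficients of the second fundamental form: L = -9, M = 0, N = 0.
Assemble K = (LN − M²)/(EG − F²) = 0. At (u, v) = (pi/4, 7/2): K = 0.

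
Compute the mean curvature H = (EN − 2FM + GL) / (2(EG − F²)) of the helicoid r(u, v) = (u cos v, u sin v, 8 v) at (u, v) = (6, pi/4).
H = 0

With E = 1, F = 0, G = u^2 + 64, L = 0, M = -8/sqrt(u^2 + 64), N = 0, assemble
  H = (EN − 2FM + GL) / (2(EG − F²)) = 0.
At (u, v) = (6, pi/4): H = 0.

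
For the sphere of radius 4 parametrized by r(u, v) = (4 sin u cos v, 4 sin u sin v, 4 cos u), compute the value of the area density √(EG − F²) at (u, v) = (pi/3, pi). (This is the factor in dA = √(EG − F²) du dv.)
√(EG − F²)|_{(pi/3, pi)} = 8*sqrt(3)

E = 16, F = 0, G = 16*sin(u)^2, so EG − F² = 256*sin(u)^2. Taking the positive square root: √(EG − F²) = 16*Abs(sin(u)). At (u, v) = (pi/3, pi): 8*sqrt(3).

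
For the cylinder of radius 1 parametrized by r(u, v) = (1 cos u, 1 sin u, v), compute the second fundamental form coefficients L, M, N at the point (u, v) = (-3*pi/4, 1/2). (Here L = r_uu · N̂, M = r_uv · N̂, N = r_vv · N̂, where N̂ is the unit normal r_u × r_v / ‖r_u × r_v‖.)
L = -1;  M = 0;  N = 0

Compute the unit normal N̂(u, v) = (cos(u), sin(u), 0), and the second partials r_uu, r_uv, r_vv. Take dot products:
  L(u, v) = r_uu · N̂ = -1,
  M(u, v) = r_uv · N̂ = 0,
  N(u, v) = r_vv · N̂ = 0.
Evaluating at (u, v) = (-3*pi/4, 1/2):
  L = -1, M = 0, N = 0.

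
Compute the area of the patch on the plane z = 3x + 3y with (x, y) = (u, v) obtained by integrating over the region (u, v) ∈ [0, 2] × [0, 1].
Area = 2*sqrt(19)

Area = ∫∫ √(EG − F²) du dv with √(EG − F²) = sqrt(19). Integrating over [0, 2] × [0, 1] gives 2*sqrt(19).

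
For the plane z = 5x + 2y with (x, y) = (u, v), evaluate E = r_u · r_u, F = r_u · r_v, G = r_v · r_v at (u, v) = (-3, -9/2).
E = 26;  F = 10;  G = 5

Partials: r_u = (1, 0, 5), r_v = (0, 1, 2). As functions of (u, v):
  E = r_u · r_u = 26,
  F = r_u · r_v = 10,
  G = r_v · r_v = 5.
Evaluating at (u, v) = (-3, -9/2): E = 26, F = 10, G = 5.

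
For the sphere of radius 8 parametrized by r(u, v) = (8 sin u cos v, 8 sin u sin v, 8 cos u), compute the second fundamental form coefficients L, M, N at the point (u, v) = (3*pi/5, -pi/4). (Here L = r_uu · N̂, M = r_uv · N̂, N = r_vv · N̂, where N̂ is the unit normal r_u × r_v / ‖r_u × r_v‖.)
L = -8;  M = 0;  N = -5 - sqrt(5)

Compute the unit normal N̂(u, v) = (sin(u)^2*cos(v)/Abs(sin(u)), sin(u)^2*sin(v)/Abs(sin(u)), sin(2*u)/(2*Abs(sin(u)))), and the second partials r_uu, r_uv, r_vv. Take dot products:
  L(u, v) = r_uu · N̂ = -8*sin(u)/Abs(sin(u)),
  M(u, v) = r_uv · N̂ = 0,
  N(u, v) = r_vv · N̂ = -8*sin(u)^3/Abs(sin(u)).
Evaluating at (u, v) = (3*pi/5, -pi/4):
  L = -8, M = 0, N = -5 - sqrt(5).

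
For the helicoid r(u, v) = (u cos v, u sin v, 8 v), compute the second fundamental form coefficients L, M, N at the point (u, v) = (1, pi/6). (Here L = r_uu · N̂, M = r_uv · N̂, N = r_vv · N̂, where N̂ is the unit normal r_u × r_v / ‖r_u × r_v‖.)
L = 0;  M = -8*sqrt(65)/65;  N = 0

Compute the unit normal N̂(u, v) = (8*sin(v)/sqrt(u^2 + 64), -8*cos(v)/sqrt(u^2 + 64), u/sqrt(u^2 + 64)), and the second partials r_uu, r_uv, r_vv. Take dot products:
  L(u, v) = r_uu · N̂ = 0,
  M(u, v) = r_uv · N̂ = -8/sqrt(u^2 + 64),
  N(u, v) = r_vv · N̂ = 0.
Evaluating at (u, v) = (1, pi/6):
  L = 0, M = -8*sqrt(65)/65, N = 0.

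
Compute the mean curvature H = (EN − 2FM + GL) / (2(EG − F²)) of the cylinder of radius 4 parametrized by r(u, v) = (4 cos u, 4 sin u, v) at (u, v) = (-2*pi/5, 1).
H = -1/8

With E = 16, F = 0, G = 1, L = -4, M = 0, N = 0, assemble
  H = (EN − 2FM + GL) / (2(EG − F²)) = -1/8.
At (u, v) = (-2*pi/5, 1): H = -1/8.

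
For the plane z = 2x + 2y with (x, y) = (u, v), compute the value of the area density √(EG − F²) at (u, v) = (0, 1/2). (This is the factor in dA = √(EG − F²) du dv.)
√(EG − F²)|_{(0, 1/2)} = 3

E = 5, F = 4, G = 5, so EG − F² = 9. Taking the positive square root: √(EG − F²) = 3. At (u, v) = (0, 1/2): 3.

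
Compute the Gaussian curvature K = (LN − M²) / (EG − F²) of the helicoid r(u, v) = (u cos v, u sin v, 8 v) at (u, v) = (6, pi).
K = -4/625

Coefficients of the first fundamental form: E = 1, F = 0, G = u^2 + 64.
Coefficients of the second fundamental form: L = 0, M = -8/sqrt(u^2 + 64), N = 0.
Assemble K = (LN − M²)/(EG − F²) = -64/(u^2 + 64)^2. At (u, v) = (6, pi): K = -4/625.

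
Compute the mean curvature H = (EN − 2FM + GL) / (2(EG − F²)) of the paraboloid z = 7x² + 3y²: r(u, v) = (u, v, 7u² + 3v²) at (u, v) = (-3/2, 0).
H = 1333*sqrt(442)/195364

With E = 196*u^2 + 1, F = 84*u*v, G = 36*v^2 + 1, L = 14/sqrt(196*u^2 + 36*v^2 + 1), M = 0, N = 6/sqrt(196*u^2 + 36*v^2 + 1), assemble
  H = (EN − 2FM + GL) / (2(EG − F²)) = 2*(294*u^2 + 126*v^2 + 5)/(196*u^2 + 36*v^2 + 1)^(3/2).
At (u, v) = (-3/2, 0): H = 1333*sqrt(442)/195364.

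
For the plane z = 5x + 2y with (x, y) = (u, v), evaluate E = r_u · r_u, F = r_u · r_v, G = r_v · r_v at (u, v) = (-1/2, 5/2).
E = 26;  F = 10;  G = 5

Partials: r_u = (1, 0, 5), r_v = (0, 1, 2). As functions of (u, v):
  E = r_u · r_u = 26,
  F = r_u · r_v = 10,
  G = r_v · r_v = 5.
Evaluating at (u, v) = (-1/2, 5/2): E = 26, F = 10, G = 5.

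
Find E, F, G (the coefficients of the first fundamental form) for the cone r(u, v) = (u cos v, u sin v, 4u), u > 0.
E = 17;  F = 0;  G = u^2

Compute partials: r_u = (cos(v), sin(v), 4), r_v = (-u*sin(v), u*cos(v), 0). Then
  E = r_u · r_u = 17,
  F = r_u · r_v = 0,
  G = r_v · r_v = u^2.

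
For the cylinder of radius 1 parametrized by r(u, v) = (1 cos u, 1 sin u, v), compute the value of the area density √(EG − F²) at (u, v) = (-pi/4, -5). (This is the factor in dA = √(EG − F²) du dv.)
√(EG − F²)|_{(-pi/4, -5)} = 1

E = 1, F = 0, G = 1, so EG − F² = 1. Taking the positive square root: √(EG − F²) = 1. At (u, v) = (-pi/4, -5): 1.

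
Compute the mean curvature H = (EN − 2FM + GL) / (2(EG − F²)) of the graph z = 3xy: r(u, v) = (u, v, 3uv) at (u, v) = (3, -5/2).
H = 1620*sqrt(553)/305809

With E = 9*v^2 + 1, F = 9*u*v, G = 9*u^2 + 1, L = 0, M = 3/sqrt(9*u^2 + 9*v^2 + 1), N = 0, assemble
  H = (EN − 2FM + GL) / (2(EG − F²)) = -27*u*v/(9*u^2 + 9*v^2 + 1)^(3/2).
At (u, v) = (3, -5/2): H = 1620*sqrt(553)/305809.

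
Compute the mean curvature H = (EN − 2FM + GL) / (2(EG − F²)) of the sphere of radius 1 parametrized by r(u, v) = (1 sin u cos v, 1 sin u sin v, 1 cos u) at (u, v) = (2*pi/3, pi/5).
H = -1

With E = 1, F = 0, G = sin(u)^2, L = -sin(u)/Abs(sin(u)), M = 0, N = -sin(u)^3/Abs(sin(u)), assemble
  H = (EN − 2FM + GL) / (2(EG − F²)) = -sin(u)/Abs(sin(u)).
At (u, v) = (2*pi/3, pi/5): H = -1.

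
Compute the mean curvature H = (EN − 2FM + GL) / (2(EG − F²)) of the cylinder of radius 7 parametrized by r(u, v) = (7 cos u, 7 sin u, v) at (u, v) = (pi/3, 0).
H = -1/14

With E = 49, F = 0, G = 1, L = -7, M = 0, N = 0, assemble
  H = (EN − 2FM + GL) / (2(EG − F²)) = -1/14.
At (u, v) = (pi/3, 0): H = -1/14.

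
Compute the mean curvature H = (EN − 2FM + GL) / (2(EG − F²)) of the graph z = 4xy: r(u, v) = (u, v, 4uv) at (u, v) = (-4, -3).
H = -768*sqrt(401)/160801

With E = 16*v^2 + 1, F = 16*u*v, G = 16*u^2 + 1, L = 0, M = 4/sqrt(16*u^2 + 16*v^2 + 1), N = 0, assemble
  H = (EN − 2FM + GL) / (2(EG − F²)) = -64*u*v/(16*u^2 + 16*v^2 + 1)^(3/2).
At (u, v) = (-4, -3): H = -768*sqrt(401)/160801.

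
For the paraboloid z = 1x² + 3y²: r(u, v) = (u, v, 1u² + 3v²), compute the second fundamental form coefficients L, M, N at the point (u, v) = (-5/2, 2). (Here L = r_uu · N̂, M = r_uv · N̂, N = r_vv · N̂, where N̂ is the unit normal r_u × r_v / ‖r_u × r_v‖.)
L = sqrt(170)/85;  M = 0;  N = 3*sqrt(170)/85

Compute the unit normal N̂(u, v) = (-2*u/sqrt(4*u^2 + 36*v^2 + 1), -6*v/sqrt(4*u^2 + 36*v^2 + 1), 1/sqrt(4*u^2 + 36*v^2 + 1)), and the second partials r_uu, r_uv, r_vv. Take dot products:
  L(u, v) = r_uu · N̂ = 2/sqrt(4*u^2 + 36*v^2 + 1),
  M(u, v) = r_uv · N̂ = 0,
  N(u, v) = r_vv · N̂ = 6/sqrt(4*u^2 + 36*v^2 + 1).
Evaluating at (u, v) = (-5/2, 2):
  L = sqrt(170)/85, M = 0, N = 3*sqrt(170)/85.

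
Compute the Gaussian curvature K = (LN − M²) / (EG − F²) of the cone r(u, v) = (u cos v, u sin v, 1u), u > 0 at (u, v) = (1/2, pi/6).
K = 0

Coefficients of the first fundamental form: E = 2, F = 0, G = u^2.
Coefficients of the second fundamental form: L = 0, M = 0, N = sqrt(2)*u^2/(2*Abs(u)).
Assemble K = (LN − M²)/(EG − F²) = 0. At (u, v) = (1/2, pi/6): K = 0.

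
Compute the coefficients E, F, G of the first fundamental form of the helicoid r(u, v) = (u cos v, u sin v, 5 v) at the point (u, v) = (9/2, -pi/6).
E = 1;  F = 0;  G = 181/4

Partials: r_u = (cos(v), sin(v), 0), r_v = (-u*sin(v), u*cos(v), 5). As functions of (u, v):
  E = r_u · r_u = 1,
  F = r_u · r_v = 0,
  G = r_v · r_v = u^2 + 25.
Evaluating at (u, v) = (9/2, -pi/6): E = 1, F = 0, G = 181/4.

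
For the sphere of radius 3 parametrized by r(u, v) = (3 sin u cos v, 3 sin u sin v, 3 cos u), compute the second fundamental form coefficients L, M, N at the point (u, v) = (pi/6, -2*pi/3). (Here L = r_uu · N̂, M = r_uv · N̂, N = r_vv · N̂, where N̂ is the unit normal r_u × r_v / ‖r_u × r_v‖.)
L = -3;  M = 0;  N = -3/4

Compute the unit normal N̂(u, v) = (sin(u)^2*cos(v)/Abs(sin(u)), sin(u)^2*sin(v)/Abs(sin(u)), sin(2*u)/(2*Abs(sin(u)))), and the second partials r_uu, r_uv, r_vv. Take dot products:
  L(u, v) = r_uu · N̂ = -3*sin(u)/Abs(sin(u)),
  M(u, v) = r_uv · N̂ = 0,
  N(u, v) = r_vv · N̂ = -3*sin(u)^3/Abs(sin(u)).
Evaluating at (u, v) = (pi/6, -2*pi/3):
  L = -3, M = 0, N = -3/4.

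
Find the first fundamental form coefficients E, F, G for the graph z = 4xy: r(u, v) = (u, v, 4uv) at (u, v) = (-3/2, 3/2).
E = 37;  F = -36;  G = 37

Partials: r_u = (1, 0, 4*v), r_v = (0, 1, 4*u). As functions of (u, v):
  E = r_u · r_u = 16*v^2 + 1,
  F = r_u · r_v = 16*u*v,
  G = r_v · r_v = 16*u^2 + 1.
Evaluating at (u, v) = (-3/2, 3/2): E = 37, F = -36, G = 37.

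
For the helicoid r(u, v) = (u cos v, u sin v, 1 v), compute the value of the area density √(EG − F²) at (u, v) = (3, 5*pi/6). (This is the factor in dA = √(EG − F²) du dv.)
√(EG − F²)|_{(3, 5*pi/6)} = sqrt(10)

E = 1, F = 0, G = u^2 + 1, so EG − F² = u^2 + 1. Taking the positive square root: √(EG − F²) = sqrt(u^2 + 1). At (u, v) = (3, 5*pi/6): sqrt(10).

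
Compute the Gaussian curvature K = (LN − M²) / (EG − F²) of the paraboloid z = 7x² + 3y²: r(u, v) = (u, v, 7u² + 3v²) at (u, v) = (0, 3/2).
K = 21/1681

Coefficients of the first fundamental form: E = 196*u^2 + 1, F = 84*u*v, G = 36*v^2 + 1.
Coefficients of the second fundamental form: L = 14/sqrt(196*u^2 + 36*v^2 + 1), M = 0, N = 6/sqrt(196*u^2 + 36*v^2 + 1).
Assemble K = (LN − M²)/(EG − F²) = 84/(38416*u^4 + 14112*u^2*v^2 + 392*u^2 + 1296*v^4 + 72*v^2 + 1). At (u, v) = (0, 3/2): K = 21/1681.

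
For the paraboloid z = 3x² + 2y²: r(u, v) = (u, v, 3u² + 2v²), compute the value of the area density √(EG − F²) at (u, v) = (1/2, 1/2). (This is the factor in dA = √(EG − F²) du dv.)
√(EG − F²)|_{(1/2, 1/2)} = sqrt(14)

E = 36*u^2 + 1, F = 24*u*v, G = 16*v^2 + 1, so EG − F² = 36*u^2 + 16*v^2 + 1. Taking the positive square root: √(EG − F²) = sqrt(36*u^2 + 16*v^2 + 1). At (u, v) = (1/2, 1/2): sqrt(14).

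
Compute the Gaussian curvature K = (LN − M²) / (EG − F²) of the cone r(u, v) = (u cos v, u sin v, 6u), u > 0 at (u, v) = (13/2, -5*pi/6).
K = 0

Coefficients of the first fundamental form: E = 37, F = 0, G = u^2.
Coefficients of the second fundamental form: L = 0, M = 0, N = 6*sqrt(37)*u^2/(37*Abs(u)).
Assemble K = (LN − M²)/(EG − F²) = 0. At (u, v) = (13/2, -5*pi/6): K = 0.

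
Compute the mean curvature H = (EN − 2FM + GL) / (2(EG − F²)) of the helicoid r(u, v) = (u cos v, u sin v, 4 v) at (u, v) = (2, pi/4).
H = 0

With E = 1, F = 0, G = u^2 + 16, L = 0, M = -4/sqrt(u^2 + 16), N = 0, assemble
  H = (EN − 2FM + GL) / (2(EG − F²)) = 0.
At (u, v) = (2, pi/4): H = 0.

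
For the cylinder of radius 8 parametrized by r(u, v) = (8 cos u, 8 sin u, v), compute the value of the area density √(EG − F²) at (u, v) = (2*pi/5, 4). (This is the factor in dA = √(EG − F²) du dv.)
√(EG − F²)|_{(2*pi/5, 4)} = 8

E = 64, F = 0, G = 1, so EG − F² = 64. Taking the positive square root: √(EG − F²) = 8. At (u, v) = (2*pi/5, 4): 8.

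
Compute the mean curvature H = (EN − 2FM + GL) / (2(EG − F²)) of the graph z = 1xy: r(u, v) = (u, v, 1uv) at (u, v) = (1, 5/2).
H = -20*sqrt(33)/1089

With E = v^2 + 1, F = u*v, G = u^2 + 1, L = 0, M = 1/sqrt(u^2 + v^2 + 1), N = 0, assemble
  H = (EN − 2FM + GL) / (2(EG − F²)) = -u*v/(u^2 + v^2 + 1)^(3/2).
At (u, v) = (1, 5/2): H = -20*sqrt(33)/1089.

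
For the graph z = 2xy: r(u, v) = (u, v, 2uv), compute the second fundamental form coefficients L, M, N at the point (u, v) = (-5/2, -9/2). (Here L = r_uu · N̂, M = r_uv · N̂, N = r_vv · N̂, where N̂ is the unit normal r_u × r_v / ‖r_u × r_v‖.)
L = 0;  M = 2*sqrt(107)/107;  N = 0

Compute the unit normal N̂(u, v) = (-2*v/sqrt(4*u^2 + 4*v^2 + 1), -2*u/sqrt(4*u^2 + 4*v^2 + 1), 1/sqrt(4*u^2 + 4*v^2 + 1)), and the second partials r_uu, r_uv, r_vv. Take dot products:
  L(u, v) = r_uu · N̂ = 0,
  M(u, v) = r_uv · N̂ = 2/sqrt(4*u^2 + 4*v^2 + 1),
  N(u, v) = r_vv · N̂ = 0.
Evaluating at (u, v) = (-5/2, -9/2):
  L = 0, M = 2*sqrt(107)/107, N = 0.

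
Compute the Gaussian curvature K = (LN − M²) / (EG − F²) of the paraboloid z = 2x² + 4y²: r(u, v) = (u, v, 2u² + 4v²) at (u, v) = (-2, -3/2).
K = 32/43681

Coefficients of the first fundamental form: E = 16*u^2 + 1, F = 32*u*v, G = 64*v^2 + 1.
Coefficients of the second fundamental form: L = 4/sqrt(16*u^2 + 64*v^2 + 1), M = 0, N = 8/sqrt(16*u^2 + 64*v^2 + 1).
Assemble K = (LN − M²)/(EG − F²) = 32/(256*u^4 + 2048*u^2*v^2 + 32*u^2 + 4096*v^4 + 128*v^2 + 1). At (u, v) = (-2, -3/2): K = 32/43681.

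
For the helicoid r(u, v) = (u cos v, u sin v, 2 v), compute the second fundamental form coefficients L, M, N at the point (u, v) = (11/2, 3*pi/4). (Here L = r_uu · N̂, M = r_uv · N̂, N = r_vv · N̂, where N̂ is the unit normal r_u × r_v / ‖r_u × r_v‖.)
L = 0;  M = -4*sqrt(137)/137;  N = 0

Compute the unit normal N̂(u, v) = (2*sin(v)/sqrt(u^2 + 4), -2*cos(v)/sqrt(u^2 + 4), u/sqrt(u^2 + 4)), and the second partials r_uu, r_uv, r_vv. Take dot products:
  L(u, v) = r_uu · N̂ = 0,
  M(u, v) = r_uv · N̂ = -2/sqrt(u^2 + 4),
  N(u, v) = r_vv · N̂ = 0.
Evaluating at (u, v) = (11/2, 3*pi/4):
  L = 0, M = -4*sqrt(137)/137, N = 0.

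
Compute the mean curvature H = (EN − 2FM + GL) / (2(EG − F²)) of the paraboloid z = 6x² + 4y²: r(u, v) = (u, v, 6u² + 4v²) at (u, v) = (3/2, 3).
H = 4762*sqrt(901)/811801

With E = 144*u^2 + 1, F = 96*u*v, G = 64*v^2 + 1, L = 12/sqrt(144*u^2 + 64*v^2 + 1), M = 0, N = 8/sqrt(144*u^2 + 64*v^2 + 1), assemble
  H = (EN − 2FM + GL) / (2(EG − F²)) = 2*(288*u^2 + 192*v^2 + 5)/(144*u^2 + 64*v^2 + 1)^(3/2).
At (u, v) = (3/2, 3): H = 4762*sqrt(901)/811801.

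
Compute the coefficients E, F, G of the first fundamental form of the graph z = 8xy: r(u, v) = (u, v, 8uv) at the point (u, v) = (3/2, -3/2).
E = 145;  F = -144;  G = 145

Partials: r_u = (1, 0, 8*v), r_v = (0, 1, 8*u). As functions of (u, v):
  E = r_u · r_u = 64*v^2 + 1,
  F = r_u · r_v = 64*u*v,
  G = r_v · r_v = 64*u^2 + 1.
Evaluating at (u, v) = (3/2, -3/2): E = 145, F = -144, G = 145.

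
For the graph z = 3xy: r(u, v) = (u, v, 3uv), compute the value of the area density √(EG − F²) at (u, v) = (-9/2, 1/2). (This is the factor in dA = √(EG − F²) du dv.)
√(EG − F²)|_{(-9/2, 1/2)} = sqrt(742)/2

E = 9*v^2 + 1, F = 9*u*v, G = 9*u^2 + 1, so EG − F² = 9*u^2 + 9*v^2 + 1. Taking the positive square root: √(EG − F²) = sqrt(9*u^2 + 9*v^2 + 1). At (u, v) = (-9/2, 1/2): sqrt(742)/2.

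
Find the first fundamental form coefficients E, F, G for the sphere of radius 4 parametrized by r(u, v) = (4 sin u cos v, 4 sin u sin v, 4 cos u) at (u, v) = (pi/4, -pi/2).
E = 16;  F = 0;  G = 8

Partials: r_u = (4*cos(u)*cos(v), 4*sin(v)*cos(u), -4*sin(u)), r_v = (-4*sin(u)*sin(v), 4*sin(u)*cos(v), 0). As functions of (u, v):
  E = r_u · r_u = 16,
  F = r_u · r_v = 0,
  G = r_v · r_v = 16*sin(u)^2.
Evaluating at (u, v) = (pi/4, -pi/2): E = 16, F = 0, G = 8.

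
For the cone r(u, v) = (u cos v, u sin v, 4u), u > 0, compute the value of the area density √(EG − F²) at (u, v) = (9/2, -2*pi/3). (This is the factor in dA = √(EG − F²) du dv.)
√(EG − F²)|_{(9/2, -2*pi/3)} = 9*sqrt(17)/2

E = 17, F = 0, G = u^2, so EG − F² = 17*u^2. Taking the positive square root: √(EG − F²) = sqrt(17)*Abs(u). At (u, v) = (9/2, -2*pi/3): 9*sqrt(17)/2.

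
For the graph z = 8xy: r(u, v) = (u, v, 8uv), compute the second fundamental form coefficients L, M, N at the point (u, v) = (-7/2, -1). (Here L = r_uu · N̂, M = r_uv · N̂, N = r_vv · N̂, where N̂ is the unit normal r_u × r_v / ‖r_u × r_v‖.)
L = 0;  M = 8*sqrt(849)/849;  N = 0

Compute the unit normal N̂(u, v) = (-8*v/sqrt(64*u^2 + 64*v^2 + 1), -8*u/sqrt(64*u^2 + 64*v^2 + 1), 1/sqrt(64*u^2 + 64*v^2 + 1)), and the second partials r_uu, r_uv, r_vv. Take dot products:
  L(u, v) = r_uu · N̂ = 0,
  M(u, v) = r_uv · N̂ = 8/sqrt(64*u^2 + 64*v^2 + 1),
  N(u, v) = r_vv · N̂ = 0.
Evaluating at (u, v) = (-7/2, -1):
  L = 0, M = 8*sqrt(849)/849, N = 0.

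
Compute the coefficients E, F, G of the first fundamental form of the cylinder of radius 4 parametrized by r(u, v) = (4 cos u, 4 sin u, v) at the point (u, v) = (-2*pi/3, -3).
E = 16;  F = 0;  G = 1

Partials: r_u = (-4*sin(u), 4*cos(u), 0), r_v = (0, 0, 1). As functions of (u, v):
  E = r_u · r_u = 16,
  F = r_u · r_v = 0,
  G = r_v · r_v = 1.
Evaluating at (u, v) = (-2*pi/3, -3): E = 16, F = 0, G = 1.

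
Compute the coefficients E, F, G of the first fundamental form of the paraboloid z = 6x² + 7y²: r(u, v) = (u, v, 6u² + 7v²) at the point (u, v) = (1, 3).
E = 145;  F = 504;  G = 1765

Partials: r_u = (1, 0, 12*u), r_v = (0, 1, 14*v). As functions of (u, v):
  E = r_u · r_u = 144*u^2 + 1,
  F = r_u · r_v = 168*u*v,
  G = r_v · r_v = 196*v^2 + 1.
Evaluating at (u, v) = (1, 3): E = 145, F = 504, G = 1765.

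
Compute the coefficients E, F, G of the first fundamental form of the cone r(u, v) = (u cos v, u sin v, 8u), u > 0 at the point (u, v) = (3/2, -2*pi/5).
E = 65;  F = 0;  G = 9/4

Partials: r_u = (cos(v), sin(v), 8), r_v = (-u*sin(v), u*cos(v), 0). As functions of (u, v):
  E = r_u · r_u = 65,
  F = r_u · r_v = 0,
  G = r_v · r_v = u^2.
Evaluating at (u, v) = (3/2, -2*pi/5): E = 65, F = 0, G = 9/4.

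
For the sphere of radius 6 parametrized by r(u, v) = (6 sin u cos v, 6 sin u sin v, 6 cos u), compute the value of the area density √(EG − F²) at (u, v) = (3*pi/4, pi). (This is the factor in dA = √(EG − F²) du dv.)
√(EG − F²)|_{(3*pi/4, pi)} = 18*sqrt(2)

E = 36, F = 0, G = 36*sin(u)^2, so EG − F² = 1296*sin(u)^2. Taking the positive square root: √(EG − F²) = 36*Abs(sin(u)). At (u, v) = (3*pi/4, pi): 18*sqrt(2).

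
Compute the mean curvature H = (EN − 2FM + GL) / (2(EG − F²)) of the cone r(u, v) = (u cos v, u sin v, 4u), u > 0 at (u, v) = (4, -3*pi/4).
H = sqrt(17)/34

With E = 17, F = 0, G = u^2, L = 0, M = 0, N = 4*sqrt(17)*u^2/(17*Abs(u)), assemble
  H = (EN − 2FM + GL) / (2(EG − F²)) = 2*sqrt(17)/(17*Abs(u)).
At (u, v) = (4, -3*pi/4): H = sqrt(17)/34.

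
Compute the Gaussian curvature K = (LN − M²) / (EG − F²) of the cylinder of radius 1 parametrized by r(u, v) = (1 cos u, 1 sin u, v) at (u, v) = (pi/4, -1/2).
K = 0

Coefficients of the first fundamental form: E = 1, F = 0, G = 1.
Coefficients of the second fundamental form: L = -1, M = 0, N = 0.
Assemble K = (LN − M²)/(EG − F²) = 0. At (u, v) = (pi/4, -1/2): K = 0.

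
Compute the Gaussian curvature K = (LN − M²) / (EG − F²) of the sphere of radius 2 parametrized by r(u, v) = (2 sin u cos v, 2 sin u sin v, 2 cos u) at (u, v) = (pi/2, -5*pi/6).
K = 1/4

Coefficients of the first fundamental form: E = 4, F = 0, G = 4*sin(u)^2.
Coefficients of the second fundamental form: L = -2*sin(u)/Abs(sin(u)), M = 0, N = -2*sin(u)^3/Abs(sin(u)).
Assemble K = (LN − M²)/(EG − F²) = 1/4. At (u, v) = (pi/2, -5*pi/6): K = 1/4.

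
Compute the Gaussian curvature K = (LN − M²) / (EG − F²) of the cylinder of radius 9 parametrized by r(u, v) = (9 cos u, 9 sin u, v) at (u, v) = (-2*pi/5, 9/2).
K = 0

Coefficients of the first fundamental form: E = 81, F = 0, G = 1.
Coefficients of the second fundamental form: L = -9, M = 0, N = 0.
Assemble K = (LN − M²)/(EG − F²) = 0. At (u, v) = (-2*pi/5, 9/2): K = 0.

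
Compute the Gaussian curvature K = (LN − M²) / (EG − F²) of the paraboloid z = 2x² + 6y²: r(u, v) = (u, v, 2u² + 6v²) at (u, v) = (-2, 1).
K = 48/43681

Coefficients of the first fundamental form: E = 16*u^2 + 1, F = 48*u*v, G = 144*v^2 + 1.
Coefficients of the second fundamental form: L = 4/sqrt(16*u^2 + 144*v^2 + 1), M = 0, N = 12/sqrt(16*u^2 + 144*v^2 + 1).
Assemble K = (LN − M²)/(EG − F²) = 48/(256*u^4 + 4608*u^2*v^2 + 32*u^2 + 20736*v^4 + 288*v^2 + 1). At (u, v) = (-2, 1): K = 48/43681.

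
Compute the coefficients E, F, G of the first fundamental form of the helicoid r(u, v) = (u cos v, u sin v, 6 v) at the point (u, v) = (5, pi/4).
E = 1;  F = 0;  G = 61

Partials: r_u = (cos(v), sin(v), 0), r_v = (-u*sin(v), u*cos(v), 6). As functions of (u, v):
  E = r_u · r_u = 1,
  F = r_u · r_v = 0,
  G = r_v · r_v = u^2 + 36.
Evaluating at (u, v) = (5, pi/4): E = 1, F = 0, G = 61.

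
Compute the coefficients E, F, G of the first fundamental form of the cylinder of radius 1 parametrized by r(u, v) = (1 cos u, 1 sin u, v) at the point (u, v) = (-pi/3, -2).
E = 1;  F = 0;  G = 1

Partials: r_u = (-sin(u), cos(u), 0), r_v = (0, 0, 1). As functions of (u, v):
  E = r_u · r_u = 1,
  F = r_u · r_v = 0,
  G = r_v · r_v = 1.
Evaluating at (u, v) = (-pi/3, -2): E = 1, F = 0, G = 1.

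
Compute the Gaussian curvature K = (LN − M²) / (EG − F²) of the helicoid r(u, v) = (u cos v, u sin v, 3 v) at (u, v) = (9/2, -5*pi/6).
K = -16/1521

Coefficients of the first fundamental form: E = 1, F = 0, G = u^2 + 9.
Coefficients of the second fundamental form: L = 0, M = -3/sqrt(u^2 + 9), N = 0.
Assemble K = (LN − M²)/(EG − F²) = -9/(u^2 + 9)^2. At (u, v) = (9/2, -5*pi/6): K = -16/1521.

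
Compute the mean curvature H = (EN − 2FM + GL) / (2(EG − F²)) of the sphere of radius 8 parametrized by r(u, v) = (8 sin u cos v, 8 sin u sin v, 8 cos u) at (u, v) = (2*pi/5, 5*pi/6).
H = -1/8

With E = 64, F = 0, G = 64*sin(u)^2, L = -8*sin(u)/Abs(sin(u)), M = 0, N = -8*sin(u)^3/Abs(sin(u)), assemble
  H = (EN − 2FM + GL) / (2(EG − F²)) = -sin(u)/(8*Abs(sin(u))).
At (u, v) = (2*pi/5, 5*pi/6): H = -1/8.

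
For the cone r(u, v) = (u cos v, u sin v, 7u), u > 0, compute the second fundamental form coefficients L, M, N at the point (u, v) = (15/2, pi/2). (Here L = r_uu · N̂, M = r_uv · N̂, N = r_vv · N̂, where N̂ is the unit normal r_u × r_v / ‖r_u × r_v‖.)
L = 0;  M = 0;  N = 21*sqrt(2)/4

Compute the unit normal N̂(u, v) = (-7*sqrt(2)*u*cos(v)/(10*Abs(u)), -7*sqrt(2)*u*sin(v)/(10*Abs(u)), sqrt(2)*u/(10*Abs(u))), and the second partials r_uu, r_uv, r_vv. Take dot products:
  L(u, v) = r_uu · N̂ = 0,
  M(u, v) = r_uv · N̂ = 0,
  N(u, v) = r_vv · N̂ = 7*sqrt(2)*u^2/(10*Abs(u)).
Evaluating at (u, v) = (15/2, pi/2):
  L = 0, M = 0, N = 21*sqrt(2)/4.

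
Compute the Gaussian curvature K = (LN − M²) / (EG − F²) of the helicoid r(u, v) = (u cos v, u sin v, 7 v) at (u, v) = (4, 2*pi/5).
K = -49/4225

Coefficients of the first fundamental form: E = 1, F = 0, G = u^2 + 49.
Coefficients of the second fundamental form: L = 0, M = -7/sqrt(u^2 + 49), N = 0.
Assemble K = (LN − M²)/(EG − F²) = -49/(u^2 + 49)^2. At (u, v) = (4, 2*pi/5): K = -49/4225.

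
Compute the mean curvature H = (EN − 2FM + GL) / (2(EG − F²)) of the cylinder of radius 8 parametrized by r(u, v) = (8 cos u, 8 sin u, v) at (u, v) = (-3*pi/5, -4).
H = -1/16

With E = 64, F = 0, G = 1, L = -8, M = 0, N = 0, assemble
  H = (EN − 2FM + GL) / (2(EG − F²)) = -1/16.
At (u, v) = (-3*pi/5, -4): H = -1/16.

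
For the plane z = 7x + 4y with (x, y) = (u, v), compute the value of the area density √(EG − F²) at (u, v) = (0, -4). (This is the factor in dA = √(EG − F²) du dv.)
√(EG − F²)|_{(0, -4)} = sqrt(66)

E = 50, F = 28, G = 17, so EG − F² = 66. Taking the positive square root: √(EG − F²) = sqrt(66). At (u, v) = (0, -4): sqrt(66).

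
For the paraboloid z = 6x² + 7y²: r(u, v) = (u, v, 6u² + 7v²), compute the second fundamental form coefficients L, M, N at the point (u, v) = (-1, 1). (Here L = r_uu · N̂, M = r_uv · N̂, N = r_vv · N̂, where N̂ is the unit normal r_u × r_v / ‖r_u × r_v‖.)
L = 12*sqrt(341)/341;  M = 0;  N = 14*sqrt(341)/341

Compute the unit normal N̂(u, v) = (-12*u/sqrt(144*u^2 + 196*v^2 + 1), -14*v/sqrt(144*u^2 + 196*v^2 + 1), 1/sqrt(144*u^2 + 196*v^2 + 1)), and the second partials r_uu, r_uv, r_vv. Take dot products:
  L(u, v) = r_uu · N̂ = 12/sqrt(144*u^2 + 196*v^2 + 1),
  M(u, v) = r_uv · N̂ = 0,
  N(u, v) = r_vv · N̂ = 14/sqrt(144*u^2 + 196*v^2 + 1).
Evaluating at (u, v) = (-1, 1):
  L = 12*sqrt(341)/341, M = 0, N = 14*sqrt(341)/341.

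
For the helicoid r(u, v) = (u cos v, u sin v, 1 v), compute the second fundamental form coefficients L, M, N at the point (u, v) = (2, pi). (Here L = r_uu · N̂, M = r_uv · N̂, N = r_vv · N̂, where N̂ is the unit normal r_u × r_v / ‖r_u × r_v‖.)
L = 0;  M = -sqrt(5)/5;  N = 0

Compute the unit normal N̂(u, v) = (sin(v)/sqrt(u^2 + 1), -cos(v)/sqrt(u^2 + 1), u/sqrt(u^2 + 1)), and the second partials r_uu, r_uv, r_vv. Take dot products:
  L(u, v) = r_uu · N̂ = 0,
  M(u, v) = r_uv · N̂ = -1/sqrt(u^2 + 1),
  N(u, v) = r_vv · N̂ = 0.
Evaluating at (u, v) = (2, pi):
  L = 0, M = -sqrt(5)/5, N = 0.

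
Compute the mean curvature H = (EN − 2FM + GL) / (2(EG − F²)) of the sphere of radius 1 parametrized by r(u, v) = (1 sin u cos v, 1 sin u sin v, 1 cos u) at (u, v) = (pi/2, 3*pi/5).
H = -1

With E = 1, F = 0, G = sin(u)^2, L = -sin(u)/Abs(sin(u)), M = 0, N = -sin(u)^3/Abs(sin(u)), assemble
  H = (EN − 2FM + GL) / (2(EG − F²)) = -sin(u)/Abs(sin(u)).
At (u, v) = (pi/2, 3*pi/5): H = -1.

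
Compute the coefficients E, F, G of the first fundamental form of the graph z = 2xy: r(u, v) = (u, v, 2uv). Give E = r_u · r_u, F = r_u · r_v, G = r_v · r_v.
E = 4*v^2 + 1;  F = 4*u*v;  G = 4*u^2 + 1

Compute partials: r_u = (1, 0, 2*v), r_v = (0, 1, 2*u). Then
  E = r_u · r_u = 4*v^2 + 1,
  F = r_u · r_v = 4*u*v,
  G = r_v · r_v = 4*u^2 + 1.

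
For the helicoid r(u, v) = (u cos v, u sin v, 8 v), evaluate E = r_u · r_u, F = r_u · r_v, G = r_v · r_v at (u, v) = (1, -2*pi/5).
E = 1;  F = 0;  G = 65

Partials: r_u = (cos(v), sin(v), 0), r_v = (-u*sin(v), u*cos(v), 8). As functions of (u, v):
  E = r_u · r_u = 1,
  F = r_u · r_v = 0,
  G = r_v · r_v = u^2 + 64.
Evaluating at (u, v) = (1, -2*pi/5): E = 1, F = 0, G = 65.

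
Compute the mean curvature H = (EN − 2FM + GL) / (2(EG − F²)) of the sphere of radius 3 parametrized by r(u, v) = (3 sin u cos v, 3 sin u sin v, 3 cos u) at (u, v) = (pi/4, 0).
H = -1/3

With E = 9, F = 0, G = 9*sin(u)^2, L = -3*sin(u)/Abs(sin(u)), M = 0, N = -3*sin(u)^3/Abs(sin(u)), assemble
  H = (EN − 2FM + GL) / (2(EG − F²)) = -sin(u)/(3*Abs(sin(u))).
At (u, v) = (pi/4, 0): H = -1/3.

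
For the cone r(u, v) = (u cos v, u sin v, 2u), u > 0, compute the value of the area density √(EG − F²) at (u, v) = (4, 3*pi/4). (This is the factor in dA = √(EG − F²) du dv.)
√(EG − F²)|_{(4, 3*pi/4)} = 4*sqrt(5)

E = 5, F = 0, G = u^2, so EG − F² = 5*u^2. Taking the positive square root: √(EG − F²) = sqrt(5)*Abs(u). At (u, v) = (4, 3*pi/4): 4*sqrt(5).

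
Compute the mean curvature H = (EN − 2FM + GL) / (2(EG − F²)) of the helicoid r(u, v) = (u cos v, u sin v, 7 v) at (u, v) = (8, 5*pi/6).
H = 0

With E = 1, F = 0, G = u^2 + 49, L = 0, M = -7/sqrt(u^2 + 49), N = 0, assemble
  H = (EN − 2FM + GL) / (2(EG − F²)) = 0.
At (u, v) = (8, 5*pi/6): H = 0.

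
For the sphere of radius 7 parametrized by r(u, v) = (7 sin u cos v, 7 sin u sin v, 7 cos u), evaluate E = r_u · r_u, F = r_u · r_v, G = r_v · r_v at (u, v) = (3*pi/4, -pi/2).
E = 49;  F = 0;  G = 49/2

Partials: r_u = (7*cos(u)*cos(v), 7*sin(v)*cos(u), -7*sin(u)), r_v = (-7*sin(u)*sin(v), 7*sin(u)*cos(v), 0). As functions of (u, v):
  E = r_u · r_u = 49,
  F = r_u · r_v = 0,
  G = r_v · r_v = 49*sin(u)^2.
Evaluating at (u, v) = (3*pi/4, -pi/2): E = 49, F = 0, G = 49/2.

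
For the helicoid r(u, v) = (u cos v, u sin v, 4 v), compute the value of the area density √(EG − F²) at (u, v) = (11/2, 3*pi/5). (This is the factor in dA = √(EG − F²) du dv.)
√(EG − F²)|_{(11/2, 3*pi/5)} = sqrt(185)/2

E = 1, F = 0, G = u^2 + 16, so EG − F² = u^2 + 16. Taking the positive square root: √(EG − F²) = sqrt(u^2 + 16). At (u, v) = (11/2, 3*pi/5): sqrt(185)/2.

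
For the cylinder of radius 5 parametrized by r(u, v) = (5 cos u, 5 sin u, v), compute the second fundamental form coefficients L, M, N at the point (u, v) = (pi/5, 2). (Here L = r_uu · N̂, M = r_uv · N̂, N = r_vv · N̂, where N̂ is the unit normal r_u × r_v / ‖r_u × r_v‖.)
L = -5;  M = 0;  N = 0

Compute the unit normal N̂(u, v) = (cos(u), sin(u), 0), and the second partials r_uu, r_uv, r_vv. Take dot products:
  L(u, v) = r_uu · N̂ = -5,
  M(u, v) = r_uv · N̂ = 0,
  N(u, v) = r_vv · N̂ = 0.
Evaluating at (u, v) = (pi/5, 2):
  L = -5, M = 0, N = 0.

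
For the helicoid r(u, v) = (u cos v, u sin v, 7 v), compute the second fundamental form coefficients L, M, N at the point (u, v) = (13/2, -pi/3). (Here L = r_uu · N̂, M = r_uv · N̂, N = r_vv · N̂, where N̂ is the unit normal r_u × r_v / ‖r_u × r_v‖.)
L = 0;  M = -14*sqrt(365)/365;  N = 0

Compute the unit normal N̂(u, v) = (7*sin(v)/sqrt(u^2 + 49), -7*cos(v)/sqrt(u^2 + 49), u/sqrt(u^2 + 49)), and the second partials r_uu, r_uv, r_vv. Take dot products:
  L(u, v) = r_uu · N̂ = 0,
  M(u, v) = r_uv · N̂ = -7/sqrt(u^2 + 49),
  N(u, v) = r_vv · N̂ = 0.
Evaluating at (u, v) = (13/2, -pi/3):
  L = 0, M = -14*sqrt(365)/365, N = 0.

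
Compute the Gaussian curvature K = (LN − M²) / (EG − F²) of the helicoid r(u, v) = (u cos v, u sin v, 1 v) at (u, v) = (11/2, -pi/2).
K = -16/15625

Coefficients of the first fundamental form: E = 1, F = 0, G = u^2 + 1.
Coefficients of the second fundamental form: L = 0, M = -1/sqrt(u^2 + 1), N = 0.
Assemble K = (LN − M²)/(EG − F²) = -1/(u^2 + 1)^2. At (u, v) = (11/2, -pi/2): K = -16/15625.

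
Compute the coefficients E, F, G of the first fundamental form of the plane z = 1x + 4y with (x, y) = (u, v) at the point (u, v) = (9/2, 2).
E = 2;  F = 4;  G = 17

Partials: r_u = (1, 0, 1), r_v = (0, 1, 4). As functions of (u, v):
  E = r_u · r_u = 2,
  F = r_u · r_v = 4,
  G = r_v · r_v = 17.
Evaluating at (u, v) = (9/2, 2): E = 2, F = 4, G = 17.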